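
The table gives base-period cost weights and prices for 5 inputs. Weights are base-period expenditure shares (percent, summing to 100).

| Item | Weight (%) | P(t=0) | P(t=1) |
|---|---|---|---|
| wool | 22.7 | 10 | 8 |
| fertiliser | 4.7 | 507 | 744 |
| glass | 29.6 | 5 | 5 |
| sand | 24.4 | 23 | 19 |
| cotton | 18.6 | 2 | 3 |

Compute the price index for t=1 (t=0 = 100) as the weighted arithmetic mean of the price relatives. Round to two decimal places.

wool: 22.7 × (8/10) = 22.7 × 0.800000 = 18.1600
fertiliser: 4.7 × (744/507) = 4.7 × 1.467456 = 6.8970
glass: 29.6 × (5/5) = 29.6 × 1.000000 = 29.6000
sand: 24.4 × (19/23) = 24.4 × 0.826087 = 20.1565
cotton: 18.6 × (3/2) = 18.6 × 1.500000 = 27.9000
Index = Σ wᵢ·(p₁ᵢ/p₀ᵢ) = 18.1600 + 6.8970 + 29.6000 + 20.1565 + 27.9000 = 102.7136

102.71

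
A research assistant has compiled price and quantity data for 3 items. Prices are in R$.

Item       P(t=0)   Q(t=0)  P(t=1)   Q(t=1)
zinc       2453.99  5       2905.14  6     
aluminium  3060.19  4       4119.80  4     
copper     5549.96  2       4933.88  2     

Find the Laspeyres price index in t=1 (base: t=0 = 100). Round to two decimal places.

114.78

Laspeyres price index uses base-period quantities as weights.
ΣP(t=1)·Q(t=0) = 2905.14×5 + 4119.80×4 + 4933.88×2 = 14525.7 + 16479.2 + 9867.76 = 40872.66
ΣP(t=0)·Q(t=0) = 2453.99×5 + 3060.19×4 + 5549.96×2 = 12269.95 + 12240.76 + 11099.92 = 35610.63
Index = 40872.66 / 35610.63 × 100 = 114.7766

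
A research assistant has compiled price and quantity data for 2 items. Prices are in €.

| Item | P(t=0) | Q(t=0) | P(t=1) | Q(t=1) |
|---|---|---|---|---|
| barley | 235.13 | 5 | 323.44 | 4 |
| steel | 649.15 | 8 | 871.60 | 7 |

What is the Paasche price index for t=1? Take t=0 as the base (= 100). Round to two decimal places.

Paasche price index uses current-period quantities as weights.
ΣP(t=1)·Q(t=1) = 323.44×4 + 871.60×7 = 1293.76 + 6101.2 = 7394.96
ΣP(t=0)·Q(t=1) = 235.13×4 + 649.15×7 = 940.52 + 4544.05 = 5484.57
Index = 7394.96 / 5484.57 × 100 = 134.8321

134.83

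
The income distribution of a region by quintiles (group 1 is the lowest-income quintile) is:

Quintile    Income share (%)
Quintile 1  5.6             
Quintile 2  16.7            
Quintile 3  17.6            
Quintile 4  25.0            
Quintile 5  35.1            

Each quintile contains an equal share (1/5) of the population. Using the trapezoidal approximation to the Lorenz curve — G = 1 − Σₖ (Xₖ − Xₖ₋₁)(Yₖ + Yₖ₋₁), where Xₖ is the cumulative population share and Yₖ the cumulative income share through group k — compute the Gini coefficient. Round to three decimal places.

Cumulative income shares Yₖ: 0.0560, 0.2230, 0.3990, 0.6490, 1.0000
Σ (Xₖ−Xₖ₋₁)(Yₖ+Yₖ₋₁) = (1/5)(0.0560+0.0000) + (1/5)(0.2230+0.0560) + (1/5)(0.3990+0.2230) + (1/5)(0.6490+0.3990) + (1/5)(1.0000+0.6490)
  = 0.0112 + 0.0558 + 0.1244 + 0.2096 + 0.3298 = 0.7308
G = 1 − 0.7308 = 0.2692

0.269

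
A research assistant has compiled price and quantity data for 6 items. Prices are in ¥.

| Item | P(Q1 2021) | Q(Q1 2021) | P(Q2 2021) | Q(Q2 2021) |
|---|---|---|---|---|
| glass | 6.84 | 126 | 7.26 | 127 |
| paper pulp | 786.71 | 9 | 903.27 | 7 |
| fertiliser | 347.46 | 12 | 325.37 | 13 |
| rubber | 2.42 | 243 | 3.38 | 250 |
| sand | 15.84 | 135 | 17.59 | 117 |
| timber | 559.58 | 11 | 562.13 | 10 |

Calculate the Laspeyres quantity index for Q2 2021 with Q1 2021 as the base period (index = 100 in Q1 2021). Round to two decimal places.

90.25

Laspeyres quantity index uses base-period prices as weights.
ΣP(Q1 2021)·Q(Q2 2021) = 6.84×127 + 786.71×7 + 347.46×13 + 2.42×250 + 15.84×117 + 559.58×10 = 868.68 + 5506.97 + 4516.98 + 605 + 1853.28 + 5595.8 = 18946.71
ΣP(Q1 2021)·Q(Q1 2021) = 6.84×126 + 786.71×9 + 347.46×12 + 2.42×243 + 15.84×135 + 559.58×11 = 861.84 + 7080.39 + 4169.52 + 588.06 + 2138.4 + 6155.38 = 20993.59
Index = 18946.71 / 20993.59 × 100 = 90.2500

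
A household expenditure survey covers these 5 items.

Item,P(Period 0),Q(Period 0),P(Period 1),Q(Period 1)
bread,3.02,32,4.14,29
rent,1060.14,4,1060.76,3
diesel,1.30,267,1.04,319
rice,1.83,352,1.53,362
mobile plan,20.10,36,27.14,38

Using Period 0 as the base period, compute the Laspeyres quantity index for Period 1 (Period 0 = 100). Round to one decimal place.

84.4

Laspeyres quantity index uses base-period prices as weights.
ΣP(Period 0)·Q(Period 1) = 3.02×29 + 1060.14×3 + 1.30×319 + 1.83×362 + 20.10×38 = 87.58 + 3180.42 + 414.7 + 662.46 + 763.8 = 5108.96
ΣP(Period 0)·Q(Period 0) = 3.02×32 + 1060.14×4 + 1.30×267 + 1.83×352 + 20.10×36 = 96.64 + 4240.56 + 347.1 + 644.16 + 723.6 = 6052.06
Index = 5108.96 / 6052.06 × 100 = 84.4169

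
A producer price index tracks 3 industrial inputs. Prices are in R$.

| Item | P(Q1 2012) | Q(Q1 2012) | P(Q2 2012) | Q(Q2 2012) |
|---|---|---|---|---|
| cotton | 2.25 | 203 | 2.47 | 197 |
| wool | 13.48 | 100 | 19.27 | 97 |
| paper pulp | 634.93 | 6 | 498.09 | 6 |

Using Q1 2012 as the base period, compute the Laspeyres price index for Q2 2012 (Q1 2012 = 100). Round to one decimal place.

96.5

Laspeyres price index uses base-period quantities as weights.
ΣP(Q2 2012)·Q(Q1 2012) = 2.47×203 + 19.27×100 + 498.09×6 = 501.41 + 1927 + 2988.54 = 5416.95
ΣP(Q1 2012)·Q(Q1 2012) = 2.25×203 + 13.48×100 + 634.93×6 = 456.75 + 1348 + 3809.58 = 5614.33
Index = 5416.95 / 5614.33 × 100 = 96.4844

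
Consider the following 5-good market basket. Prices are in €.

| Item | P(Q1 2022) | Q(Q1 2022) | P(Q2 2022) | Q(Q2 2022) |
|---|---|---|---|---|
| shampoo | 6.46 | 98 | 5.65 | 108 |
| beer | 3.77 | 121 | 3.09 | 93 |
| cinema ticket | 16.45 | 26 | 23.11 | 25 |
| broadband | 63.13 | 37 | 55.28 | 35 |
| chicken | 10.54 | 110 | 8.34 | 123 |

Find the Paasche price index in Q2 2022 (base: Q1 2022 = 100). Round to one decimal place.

Paasche price index uses current-period quantities as weights.
ΣP(Q2 2022)·Q(Q2 2022) = 5.65×108 + 3.09×93 + 23.11×25 + 55.28×35 + 8.34×123 = 610.2 + 287.37 + 577.75 + 1934.8 + 1025.82 = 4435.94
ΣP(Q1 2022)·Q(Q2 2022) = 6.46×108 + 3.77×93 + 16.45×25 + 63.13×35 + 10.54×123 = 697.68 + 350.61 + 411.25 + 2209.55 + 1296.42 = 4965.51
Index = 4435.94 / 4965.51 × 100 = 89.3350

89.3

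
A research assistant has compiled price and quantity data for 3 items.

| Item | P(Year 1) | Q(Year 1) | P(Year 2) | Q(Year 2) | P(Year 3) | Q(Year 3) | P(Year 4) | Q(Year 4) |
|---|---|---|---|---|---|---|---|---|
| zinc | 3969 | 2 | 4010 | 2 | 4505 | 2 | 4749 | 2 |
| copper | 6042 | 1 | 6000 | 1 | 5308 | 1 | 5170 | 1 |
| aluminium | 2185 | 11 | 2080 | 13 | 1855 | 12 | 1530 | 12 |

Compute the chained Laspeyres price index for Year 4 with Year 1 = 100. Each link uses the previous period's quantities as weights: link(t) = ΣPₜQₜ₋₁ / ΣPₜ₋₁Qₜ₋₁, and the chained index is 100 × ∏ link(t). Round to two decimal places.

82.04

Link Year 1→Year 2:
ΣP(Year 2)Q(Year 1) = 4010×2 + 6000×1 + 2080×11 = 8020 + 6000 + 22880 = 36900
ΣP(Year 1)Q(Year 1) = 3969×2 + 6042×1 + 2185×11 = 7938 + 6042 + 24035 = 38015
link = 36900/38015 = 0.970669
Link Year 2→Year 3:
ΣP(Year 3)Q(Year 2) = 4505×2 + 5308×1 + 1855×13 = 9010 + 5308 + 24115 = 38433
ΣP(Year 2)Q(Year 2) = 4010×2 + 6000×1 + 2080×13 = 8020 + 6000 + 27040 = 41060
link = 38433/41060 = 0.936020
Link Year 3→Year 4:
ΣP(Year 4)Q(Year 3) = 4749×2 + 5170×1 + 1530×12 = 9498 + 5170 + 18360 = 33028
ΣP(Year 3)Q(Year 3) = 4505×2 + 5308×1 + 1855×12 = 9010 + 5308 + 22260 = 36578
link = 33028/36578 = 0.902947
Chained index = 100 × 0.970669 × 0.936020 × 0.902947 = 82.0387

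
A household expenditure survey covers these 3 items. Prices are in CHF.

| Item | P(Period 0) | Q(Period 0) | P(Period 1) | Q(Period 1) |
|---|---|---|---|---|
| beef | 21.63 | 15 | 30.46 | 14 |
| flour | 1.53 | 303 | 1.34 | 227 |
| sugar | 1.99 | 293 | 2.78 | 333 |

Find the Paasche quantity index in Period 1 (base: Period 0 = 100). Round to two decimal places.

Paasche quantity index uses current-period prices as weights.
ΣP(Period 1)·Q(Period 1) = 30.46×14 + 1.34×227 + 2.78×333 = 426.44 + 304.18 + 925.74 = 1656.36
ΣP(Period 1)·Q(Period 0) = 30.46×15 + 1.34×303 + 2.78×293 = 456.9 + 406.02 + 814.54 = 1677.46
Index = 1656.36 / 1677.46 × 100 = 98.7421

98.74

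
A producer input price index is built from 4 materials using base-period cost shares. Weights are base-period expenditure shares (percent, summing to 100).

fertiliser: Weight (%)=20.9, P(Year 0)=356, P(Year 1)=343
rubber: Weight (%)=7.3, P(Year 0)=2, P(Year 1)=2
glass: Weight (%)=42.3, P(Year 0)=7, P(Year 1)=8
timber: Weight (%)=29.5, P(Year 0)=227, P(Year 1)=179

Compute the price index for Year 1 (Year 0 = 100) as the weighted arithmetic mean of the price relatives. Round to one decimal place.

fertiliser: 20.9 × (343/356) = 20.9 × 0.963483 = 20.1368
rubber: 7.3 × (2/2) = 7.3 × 1.000000 = 7.3000
glass: 42.3 × (8/7) = 42.3 × 1.142857 = 48.3429
timber: 29.5 × (179/227) = 29.5 × 0.788546 = 23.2621
Index = Σ wᵢ·(p₁ᵢ/p₀ᵢ) = 20.1368 + 7.3000 + 48.3429 + 23.2621 = 99.0418

99.0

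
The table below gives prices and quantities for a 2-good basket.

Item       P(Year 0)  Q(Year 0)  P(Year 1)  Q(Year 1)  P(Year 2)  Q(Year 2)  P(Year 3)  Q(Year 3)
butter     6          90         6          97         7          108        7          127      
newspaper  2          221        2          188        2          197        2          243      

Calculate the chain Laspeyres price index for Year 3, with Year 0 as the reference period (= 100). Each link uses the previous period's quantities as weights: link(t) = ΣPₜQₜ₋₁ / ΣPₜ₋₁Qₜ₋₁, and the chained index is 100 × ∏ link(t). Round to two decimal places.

110.13

Link Year 0→Year 1:
ΣP(Year 1)Q(Year 0) = 6×90 + 2×221 = 540 + 442 = 982
ΣP(Year 0)Q(Year 0) = 6×90 + 2×221 = 540 + 442 = 982
link = 982/982 = 1.000000
Link Year 1→Year 2:
ΣP(Year 2)Q(Year 1) = 7×97 + 2×188 = 679 + 376 = 1055
ΣP(Year 1)Q(Year 1) = 6×97 + 2×188 = 582 + 376 = 958
link = 1055/958 = 1.101253
Link Year 2→Year 3:
ΣP(Year 3)Q(Year 2) = 7×108 + 2×197 = 756 + 394 = 1150
ΣP(Year 2)Q(Year 2) = 7×108 + 2×197 = 756 + 394 = 1150
link = 1150/1150 = 1.000000
Chained index = 100 × 1.000000 × 1.101253 × 1.000000 = 110.1253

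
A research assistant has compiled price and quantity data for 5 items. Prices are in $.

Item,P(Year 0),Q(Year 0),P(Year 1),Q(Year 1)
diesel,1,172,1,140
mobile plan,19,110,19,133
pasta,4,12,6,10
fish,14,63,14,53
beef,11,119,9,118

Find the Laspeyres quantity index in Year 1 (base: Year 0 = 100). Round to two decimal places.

Laspeyres quantity index uses base-period prices as weights.
ΣP(Year 0)·Q(Year 1) = 1×140 + 19×133 + 4×10 + 14×53 + 11×118 = 140 + 2527 + 40 + 742 + 1298 = 4747
ΣP(Year 0)·Q(Year 0) = 1×172 + 19×110 + 4×12 + 14×63 + 11×119 = 172 + 2090 + 48 + 882 + 1309 = 4501
Index = 4747 / 4501 × 100 = 105.4655

105.47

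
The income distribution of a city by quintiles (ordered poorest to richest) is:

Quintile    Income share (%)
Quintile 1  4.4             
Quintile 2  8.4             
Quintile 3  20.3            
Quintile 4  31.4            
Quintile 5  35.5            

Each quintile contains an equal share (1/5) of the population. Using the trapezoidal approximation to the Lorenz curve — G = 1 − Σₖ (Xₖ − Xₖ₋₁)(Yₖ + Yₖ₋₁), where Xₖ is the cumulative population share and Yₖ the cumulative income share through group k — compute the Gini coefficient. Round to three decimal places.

0.341

Cumulative income shares Yₖ: 0.0440, 0.1280, 0.3310, 0.6450, 1.0000
Σ (Xₖ−Xₖ₋₁)(Yₖ+Yₖ₋₁) = (1/5)(0.0440+0.0000) + (1/5)(0.1280+0.0440) + (1/5)(0.3310+0.1280) + (1/5)(0.6450+0.3310) + (1/5)(1.0000+0.6450)
  = 0.0088 + 0.0344 + 0.0918 + 0.1952 + 0.3290 = 0.6592
G = 1 − 0.6592 = 0.3408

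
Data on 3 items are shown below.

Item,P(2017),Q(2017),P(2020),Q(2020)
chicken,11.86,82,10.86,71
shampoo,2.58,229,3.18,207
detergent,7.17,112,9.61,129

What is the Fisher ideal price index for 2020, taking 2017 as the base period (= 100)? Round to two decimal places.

114.94

Laspeyres component (base-period weights):
ΣP(2020)Q(2017) = 10.86×82 + 3.18×229 + 9.61×112 = 890.52 + 728.22 + 1076.32 = 2695.06
ΣP(2017)Q(2017) = 11.86×82 + 2.58×229 + 7.17×112 = 972.52 + 590.82 + 803.04 = 2366.38
L = 2695.06 / 2366.38 × 100 = 113.8896
Paasche component (current-period weights):
ΣP(2020)Q(2020) = 10.86×71 + 3.18×207 + 9.61×129 = 771.06 + 658.26 + 1239.69 = 2669.01
ΣP(2017)Q(2020) = 11.86×71 + 2.58×207 + 7.17×129 = 842.06 + 534.06 + 924.93 = 2301.05
P = 2669.01 / 2301.05 × 100 = 115.9910
Fisher = √(L × P) = √(113.8896 × 115.9910) = 114.9355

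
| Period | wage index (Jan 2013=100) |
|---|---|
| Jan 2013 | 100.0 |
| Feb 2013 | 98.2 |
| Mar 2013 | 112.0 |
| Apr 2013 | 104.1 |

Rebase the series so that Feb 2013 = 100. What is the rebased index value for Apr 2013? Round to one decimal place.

Rebased(Apr 2013) = 104.1 / 98.2 × 100 = 106.0081

106.0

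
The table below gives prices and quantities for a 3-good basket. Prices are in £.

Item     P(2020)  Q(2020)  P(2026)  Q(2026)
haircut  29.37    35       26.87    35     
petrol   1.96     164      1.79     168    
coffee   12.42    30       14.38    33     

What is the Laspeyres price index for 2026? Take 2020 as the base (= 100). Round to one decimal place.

Laspeyres price index uses base-period quantities as weights.
ΣP(2026)·Q(2020) = 26.87×35 + 1.79×164 + 14.38×30 = 940.45 + 293.56 + 431.4 = 1665.41
ΣP(2020)·Q(2020) = 29.37×35 + 1.96×164 + 12.42×30 = 1027.95 + 321.44 + 372.6 = 1721.99
Index = 1665.41 / 1721.99 × 100 = 96.7143

96.7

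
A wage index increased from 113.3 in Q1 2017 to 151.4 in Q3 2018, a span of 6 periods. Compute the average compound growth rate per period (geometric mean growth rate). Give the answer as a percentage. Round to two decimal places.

Growth factor = (151.4/113.3)^(1/6) = (1.336275)^(1/6) = 1.049501
Growth rate = 1.049501 − 1 = 0.049501 = 4.9501%

4.95%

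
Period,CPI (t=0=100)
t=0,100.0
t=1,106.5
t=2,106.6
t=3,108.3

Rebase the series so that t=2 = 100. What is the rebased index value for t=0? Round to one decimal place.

Rebased(t=0) = 100.0 / 106.6 × 100 = 93.8086

93.8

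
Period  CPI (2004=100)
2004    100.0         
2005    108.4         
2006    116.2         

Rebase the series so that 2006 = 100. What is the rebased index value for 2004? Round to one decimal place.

Rebased(2004) = 100.0 / 116.2 × 100 = 86.0585

86.1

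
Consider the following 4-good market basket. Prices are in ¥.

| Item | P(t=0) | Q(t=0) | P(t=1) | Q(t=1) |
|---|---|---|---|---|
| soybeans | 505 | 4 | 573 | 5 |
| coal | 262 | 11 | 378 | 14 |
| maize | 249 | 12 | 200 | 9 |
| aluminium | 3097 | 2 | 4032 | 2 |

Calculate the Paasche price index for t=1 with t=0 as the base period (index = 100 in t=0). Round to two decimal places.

123.20

Paasche price index uses current-period quantities as weights.
ΣP(t=1)·Q(t=1) = 573×5 + 378×14 + 200×9 + 4032×2 = 2865 + 5292 + 1800 + 8064 = 18021
ΣP(t=0)·Q(t=1) = 505×5 + 262×14 + 249×9 + 3097×2 = 2525 + 3668 + 2241 + 6194 = 14628
Index = 18021 / 14628 × 100 = 123.1952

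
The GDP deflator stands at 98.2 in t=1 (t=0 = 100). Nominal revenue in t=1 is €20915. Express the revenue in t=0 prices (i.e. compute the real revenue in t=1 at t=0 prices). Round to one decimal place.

Real = Nominal ÷ (Index/100) = 20915 ÷ (98.2/100)
     = 20915 ÷ 0.982 = 21298.3707

21298.4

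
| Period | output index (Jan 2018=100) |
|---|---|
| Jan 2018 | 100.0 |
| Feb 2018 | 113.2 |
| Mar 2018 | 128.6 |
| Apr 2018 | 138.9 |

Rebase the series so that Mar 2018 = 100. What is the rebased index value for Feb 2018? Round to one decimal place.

Rebased(Feb 2018) = 113.2 / 128.6 × 100 = 88.0249

88.0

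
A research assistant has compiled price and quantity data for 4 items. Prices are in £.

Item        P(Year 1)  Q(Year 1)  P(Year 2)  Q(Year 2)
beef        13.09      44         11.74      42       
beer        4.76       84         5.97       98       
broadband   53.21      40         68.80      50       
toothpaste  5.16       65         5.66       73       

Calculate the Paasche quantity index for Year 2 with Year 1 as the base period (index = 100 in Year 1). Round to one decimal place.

119.2

Paasche quantity index uses current-period prices as weights.
ΣP(Year 2)·Q(Year 2) = 11.74×42 + 5.97×98 + 68.80×50 + 5.66×73 = 493.08 + 585.06 + 3440 + 413.18 = 4931.32
ΣP(Year 2)·Q(Year 1) = 11.74×44 + 5.97×84 + 68.80×40 + 5.66×65 = 516.56 + 501.48 + 2752 + 367.9 = 4137.94
Index = 4931.32 / 4137.94 × 100 = 119.1733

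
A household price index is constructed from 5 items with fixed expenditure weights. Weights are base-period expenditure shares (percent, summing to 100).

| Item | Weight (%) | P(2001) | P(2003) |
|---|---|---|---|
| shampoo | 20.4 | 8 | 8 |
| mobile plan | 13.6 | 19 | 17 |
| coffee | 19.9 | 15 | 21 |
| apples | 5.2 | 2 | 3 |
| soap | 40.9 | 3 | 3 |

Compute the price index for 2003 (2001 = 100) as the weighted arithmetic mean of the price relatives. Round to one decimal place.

shampoo: 20.4 × (8/8) = 20.4 × 1.000000 = 20.4000
mobile plan: 13.6 × (17/19) = 13.6 × 0.894737 = 12.1684
coffee: 19.9 × (21/15) = 19.9 × 1.400000 = 27.8600
apples: 5.2 × (3/2) = 5.2 × 1.500000 = 7.8000
soap: 40.9 × (3/3) = 40.9 × 1.000000 = 40.9000
Index = Σ wᵢ·(p₁ᵢ/p₀ᵢ) = 20.4000 + 12.1684 + 27.8600 + 7.8000 + 40.9000 = 109.1284

109.1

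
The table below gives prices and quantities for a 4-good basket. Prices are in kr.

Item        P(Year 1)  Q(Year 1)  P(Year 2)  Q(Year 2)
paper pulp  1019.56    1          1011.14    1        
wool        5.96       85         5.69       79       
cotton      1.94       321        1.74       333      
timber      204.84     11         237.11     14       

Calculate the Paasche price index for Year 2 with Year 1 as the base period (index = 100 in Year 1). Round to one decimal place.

107.1

Paasche price index uses current-period quantities as weights.
ΣP(Year 2)·Q(Year 2) = 1011.14×1 + 5.69×79 + 1.74×333 + 237.11×14 = 1011.14 + 449.51 + 579.42 + 3319.54 = 5359.61
ΣP(Year 1)·Q(Year 2) = 1019.56×1 + 5.96×79 + 1.94×333 + 204.84×14 = 1019.56 + 470.84 + 646.02 + 2867.76 = 5004.18
Index = 5359.61 / 5004.18 × 100 = 107.1027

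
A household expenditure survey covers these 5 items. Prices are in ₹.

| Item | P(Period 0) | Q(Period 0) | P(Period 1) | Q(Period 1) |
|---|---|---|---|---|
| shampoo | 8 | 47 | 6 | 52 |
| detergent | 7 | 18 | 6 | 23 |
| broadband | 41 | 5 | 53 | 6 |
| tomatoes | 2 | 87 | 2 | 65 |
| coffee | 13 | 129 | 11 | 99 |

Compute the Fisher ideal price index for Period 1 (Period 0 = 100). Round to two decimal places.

88.29

Laspeyres component (base-period weights):
ΣP(Period 1)Q(Period 0) = 6×47 + 6×18 + 53×5 + 2×87 + 11×129 = 282 + 108 + 265 + 174 + 1419 = 2248
ΣP(Period 0)Q(Period 0) = 8×47 + 7×18 + 41×5 + 2×87 + 13×129 = 376 + 126 + 205 + 174 + 1677 = 2558
L = 2248 / 2558 × 100 = 87.8812
Paasche component (current-period weights):
ΣP(Period 1)Q(Period 1) = 6×52 + 6×23 + 53×6 + 2×65 + 11×99 = 312 + 138 + 318 + 130 + 1089 = 1987
ΣP(Period 0)Q(Period 1) = 8×52 + 7×23 + 41×6 + 2×65 + 13×99 = 416 + 161 + 246 + 130 + 1287 = 2240
P = 1987 / 2240 × 100 = 88.7054
Fisher = √(L × P) = √(87.8812 × 88.7054) = 88.2923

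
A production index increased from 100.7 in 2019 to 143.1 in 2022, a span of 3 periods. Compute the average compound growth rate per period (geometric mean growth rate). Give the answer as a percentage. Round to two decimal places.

Growth factor = (143.1/100.7)^(1/3) = (1.421053)^(1/3) = 1.124269
Growth rate = 1.124269 − 1 = 0.124269 = 12.4269%

12.43%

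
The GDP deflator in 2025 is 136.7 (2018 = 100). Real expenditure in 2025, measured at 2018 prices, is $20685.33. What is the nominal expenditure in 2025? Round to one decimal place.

Nominal = Real × (Index/100) = 20685.33 × (136.7/100)
        = 20685.33 × 1.367 = 28276.8461

28276.8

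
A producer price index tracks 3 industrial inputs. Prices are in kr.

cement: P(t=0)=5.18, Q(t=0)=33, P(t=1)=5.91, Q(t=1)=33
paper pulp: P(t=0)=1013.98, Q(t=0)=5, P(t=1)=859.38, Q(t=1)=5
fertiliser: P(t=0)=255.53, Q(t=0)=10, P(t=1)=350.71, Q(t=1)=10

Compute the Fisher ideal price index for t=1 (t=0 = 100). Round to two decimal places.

102.60

Laspeyres component (base-period weights):
ΣP(t=1)Q(t=0) = 5.91×33 + 859.38×5 + 350.71×10 = 195.03 + 4296.9 + 3507.1 = 7999.03
ΣP(t=0)Q(t=0) = 5.18×33 + 1013.98×5 + 255.53×10 = 170.94 + 5069.9 + 2555.3 = 7796.14
L = 7999.03 / 7796.14 × 100 = 102.6024
Paasche component (current-period weights):
ΣP(t=1)Q(t=1) = 5.91×33 + 859.38×5 + 350.71×10 = 195.03 + 4296.9 + 3507.1 = 7999.03
ΣP(t=0)Q(t=1) = 5.18×33 + 1013.98×5 + 255.53×10 = 170.94 + 5069.9 + 2555.3 = 7796.14
P = 7999.03 / 7796.14 × 100 = 102.6024
Fisher = √(L × P) = √(102.6024 × 102.6024) = 102.6024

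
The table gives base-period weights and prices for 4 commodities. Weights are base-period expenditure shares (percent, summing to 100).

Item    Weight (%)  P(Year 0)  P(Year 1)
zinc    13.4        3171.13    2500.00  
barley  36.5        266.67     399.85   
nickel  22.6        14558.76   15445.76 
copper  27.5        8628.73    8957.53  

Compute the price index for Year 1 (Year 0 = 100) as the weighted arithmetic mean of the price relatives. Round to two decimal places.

117.82

zinc: 13.4 × (2500.00/3171.13) = 13.4 × 0.788363 = 10.5641
barley: 36.5 × (399.85/266.67) = 36.5 × 1.499419 = 54.7288
nickel: 22.6 × (15445.76/14558.76) = 22.6 × 1.060926 = 23.9769
copper: 27.5 × (8957.53/8628.73) = 27.5 × 1.038105 = 28.5479
Index = Σ wᵢ·(p₁ᵢ/p₀ᵢ) = 10.5641 + 54.7288 + 23.9769 + 28.5479 = 117.8177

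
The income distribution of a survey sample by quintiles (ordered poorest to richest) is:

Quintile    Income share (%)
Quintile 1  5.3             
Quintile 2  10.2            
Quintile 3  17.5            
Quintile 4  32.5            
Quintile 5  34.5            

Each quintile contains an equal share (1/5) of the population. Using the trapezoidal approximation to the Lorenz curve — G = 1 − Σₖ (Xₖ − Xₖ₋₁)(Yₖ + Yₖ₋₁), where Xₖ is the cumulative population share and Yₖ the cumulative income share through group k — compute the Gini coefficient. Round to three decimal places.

0.323

Cumulative income shares Yₖ: 0.0530, 0.1550, 0.3300, 0.6550, 1.0000
Σ (Xₖ−Xₖ₋₁)(Yₖ+Yₖ₋₁) = (1/5)(0.0530+0.0000) + (1/5)(0.1550+0.0530) + (1/5)(0.3300+0.1550) + (1/5)(0.6550+0.3300) + (1/5)(1.0000+0.6550)
  = 0.0106 + 0.0416 + 0.0970 + 0.1970 + 0.3310 = 0.6772
G = 1 − 0.6772 = 0.3228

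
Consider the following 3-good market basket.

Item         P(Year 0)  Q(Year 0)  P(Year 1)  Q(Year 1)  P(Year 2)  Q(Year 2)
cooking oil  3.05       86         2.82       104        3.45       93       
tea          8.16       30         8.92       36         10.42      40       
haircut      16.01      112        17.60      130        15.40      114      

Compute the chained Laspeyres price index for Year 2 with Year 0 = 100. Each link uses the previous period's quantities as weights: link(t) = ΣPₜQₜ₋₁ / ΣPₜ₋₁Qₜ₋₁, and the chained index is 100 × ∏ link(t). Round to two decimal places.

Link Year 0→Year 1:
ΣP(Year 1)Q(Year 0) = 2.82×86 + 8.92×30 + 17.60×112 = 242.52 + 267.6 + 1971.2 = 2481.32
ΣP(Year 0)Q(Year 0) = 3.05×86 + 8.16×30 + 16.01×112 = 262.3 + 244.8 + 1793.12 = 2300.22
link = 2481.32/2300.22 = 1.078732
Link Year 1→Year 2:
ΣP(Year 2)Q(Year 1) = 3.45×104 + 10.42×36 + 15.40×130 = 358.8 + 375.12 + 2002 = 2735.92
ΣP(Year 1)Q(Year 1) = 2.82×104 + 8.92×36 + 17.60×130 = 293.28 + 321.12 + 2288 = 2902.4
link = 2735.92/2902.4 = 0.942641
Chained index = 100 × 1.078732 × 0.942641 = 101.6856

101.69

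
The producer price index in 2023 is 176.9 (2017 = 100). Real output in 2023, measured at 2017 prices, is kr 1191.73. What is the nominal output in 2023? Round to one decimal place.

2108.2

Nominal = Real × (Index/100) = 1191.73 × (176.9/100)
        = 1191.73 × 1.769 = 2108.1704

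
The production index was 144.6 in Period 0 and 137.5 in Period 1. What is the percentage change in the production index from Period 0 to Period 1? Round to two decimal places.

-4.91%

Change = (137.5 − 144.6) / 144.6 × 100
       = -7.1 / 144.6 × 100 = -4.9101%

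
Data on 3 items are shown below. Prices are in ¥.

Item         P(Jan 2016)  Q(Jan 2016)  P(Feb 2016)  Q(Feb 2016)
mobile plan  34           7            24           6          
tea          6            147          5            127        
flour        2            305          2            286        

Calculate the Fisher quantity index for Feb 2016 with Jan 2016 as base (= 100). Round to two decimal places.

89.10

Laspeyres component (base-period weights):
ΣP(Jan 2016)Q(Feb 2016) = 34×6 + 6×127 + 2×286 = 204 + 762 + 572 = 1538
ΣP(Jan 2016)Q(Jan 2016) = 34×7 + 6×147 + 2×305 = 238 + 882 + 610 = 1730
L = 1538 / 1730 × 100 = 88.9017
Paasche component (current-period weights):
ΣP(Feb 2016)Q(Feb 2016) = 24×6 + 5×127 + 2×286 = 144 + 635 + 572 = 1351
ΣP(Feb 2016)Q(Jan 2016) = 24×7 + 5×147 + 2×305 = 168 + 735 + 610 = 1513
P = 1351 / 1513 × 100 = 89.2928
Fisher = √(L × P) = √(88.9017 × 89.2928) = 89.0971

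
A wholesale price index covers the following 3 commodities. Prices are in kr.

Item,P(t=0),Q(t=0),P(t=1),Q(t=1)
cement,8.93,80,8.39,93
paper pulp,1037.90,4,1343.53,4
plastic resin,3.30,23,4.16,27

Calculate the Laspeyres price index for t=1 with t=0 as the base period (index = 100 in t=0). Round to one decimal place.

Laspeyres price index uses base-period quantities as weights.
ΣP(t=1)·Q(t=0) = 8.39×80 + 1343.53×4 + 4.16×23 = 671.2 + 5374.12 + 95.68 = 6141
ΣP(t=0)·Q(t=0) = 8.93×80 + 1037.90×4 + 3.30×23 = 714.4 + 4151.6 + 75.9 = 4941.9
Index = 6141 / 4941.9 × 100 = 124.2639

124.3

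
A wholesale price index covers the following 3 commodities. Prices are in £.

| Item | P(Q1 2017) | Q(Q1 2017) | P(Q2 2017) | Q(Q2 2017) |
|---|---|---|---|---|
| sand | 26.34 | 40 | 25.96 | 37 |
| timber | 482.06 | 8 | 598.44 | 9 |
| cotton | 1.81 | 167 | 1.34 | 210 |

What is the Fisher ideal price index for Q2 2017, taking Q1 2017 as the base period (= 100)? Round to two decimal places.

Laspeyres component (base-period weights):
ΣP(Q2 2017)Q(Q1 2017) = 25.96×40 + 598.44×8 + 1.34×167 = 1038.4 + 4787.52 + 223.78 = 6049.7
ΣP(Q1 2017)Q(Q1 2017) = 26.34×40 + 482.06×8 + 1.81×167 = 1053.6 + 3856.48 + 302.27 = 5212.35
L = 6049.7 / 5212.35 × 100 = 116.0647
Paasche component (current-period weights):
ΣP(Q2 2017)Q(Q2 2017) = 25.96×37 + 598.44×9 + 1.34×210 = 960.52 + 5385.96 + 281.4 = 6627.88
ΣP(Q1 2017)Q(Q2 2017) = 26.34×37 + 482.06×9 + 1.81×210 = 974.58 + 4338.54 + 380.1 = 5693.22
P = 6627.88 / 5693.22 × 100 = 116.4171
Fisher = √(L × P) = √(116.0647 × 116.4171) = 116.2408

116.24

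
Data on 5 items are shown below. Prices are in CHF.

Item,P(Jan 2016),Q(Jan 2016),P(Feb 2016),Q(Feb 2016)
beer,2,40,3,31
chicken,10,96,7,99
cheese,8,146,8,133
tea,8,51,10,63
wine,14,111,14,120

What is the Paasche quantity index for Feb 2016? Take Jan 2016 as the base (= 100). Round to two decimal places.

103.38

Paasche quantity index uses current-period prices as weights.
ΣP(Feb 2016)·Q(Feb 2016) = 3×31 + 7×99 + 8×133 + 10×63 + 14×120 = 93 + 693 + 1064 + 630 + 1680 = 4160
ΣP(Feb 2016)·Q(Jan 2016) = 3×40 + 7×96 + 8×146 + 10×51 + 14×111 = 120 + 672 + 1168 + 510 + 1554 = 4024
Index = 4160 / 4024 × 100 = 103.3797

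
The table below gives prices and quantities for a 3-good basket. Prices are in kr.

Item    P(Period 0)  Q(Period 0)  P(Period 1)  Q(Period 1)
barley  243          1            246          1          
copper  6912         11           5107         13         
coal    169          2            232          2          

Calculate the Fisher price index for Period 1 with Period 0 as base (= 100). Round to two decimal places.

74.22

Laspeyres component (base-period weights):
ΣP(Period 1)Q(Period 0) = 246×1 + 5107×11 + 232×2 = 246 + 56177 + 464 = 56887
ΣP(Period 0)Q(Period 0) = 243×1 + 6912×11 + 169×2 = 243 + 76032 + 338 = 76613
L = 56887 / 76613 × 100 = 74.2524
Paasche component (current-period weights):
ΣP(Period 1)Q(Period 1) = 246×1 + 5107×13 + 232×2 = 246 + 66391 + 464 = 67101
ΣP(Period 0)Q(Period 1) = 243×1 + 6912×13 + 169×2 = 243 + 89856 + 338 = 90437
P = 67101 / 90437 × 100 = 74.1964
Fisher = √(L × P) = √(74.2524 × 74.1964) = 74.2244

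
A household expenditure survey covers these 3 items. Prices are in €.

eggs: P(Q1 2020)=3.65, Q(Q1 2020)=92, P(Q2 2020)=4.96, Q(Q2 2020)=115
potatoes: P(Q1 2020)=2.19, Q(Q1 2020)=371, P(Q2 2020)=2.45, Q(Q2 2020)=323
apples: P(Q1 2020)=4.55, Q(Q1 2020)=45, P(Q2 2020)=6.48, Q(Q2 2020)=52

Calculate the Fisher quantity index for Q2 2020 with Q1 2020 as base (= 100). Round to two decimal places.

Laspeyres component (base-period weights):
ΣP(Q1 2020)Q(Q2 2020) = 3.65×115 + 2.19×323 + 4.55×52 = 419.75 + 707.37 + 236.6 = 1363.72
ΣP(Q1 2020)Q(Q1 2020) = 3.65×92 + 2.19×371 + 4.55×45 = 335.8 + 812.49 + 204.75 = 1353.04
L = 1363.72 / 1353.04 × 100 = 100.7893
Paasche component (current-period weights):
ΣP(Q2 2020)Q(Q2 2020) = 4.96×115 + 2.45×323 + 6.48×52 = 570.4 + 791.35 + 336.96 = 1698.71
ΣP(Q2 2020)Q(Q1 2020) = 4.96×92 + 2.45×371 + 6.48×45 = 456.32 + 908.95 + 291.6 = 1656.87
P = 1698.71 / 1656.87 × 100 = 102.5252
Fisher = √(L × P) = √(100.7893 × 102.5252) = 101.6536

101.65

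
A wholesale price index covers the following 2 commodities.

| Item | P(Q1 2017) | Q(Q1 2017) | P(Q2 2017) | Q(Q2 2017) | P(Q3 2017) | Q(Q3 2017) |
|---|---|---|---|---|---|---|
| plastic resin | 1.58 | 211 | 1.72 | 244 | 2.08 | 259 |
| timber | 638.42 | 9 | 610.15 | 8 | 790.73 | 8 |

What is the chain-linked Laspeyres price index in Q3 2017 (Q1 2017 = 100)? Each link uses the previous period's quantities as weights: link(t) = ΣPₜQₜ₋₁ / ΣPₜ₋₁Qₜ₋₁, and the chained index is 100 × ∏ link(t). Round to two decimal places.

Link Q1 2017→Q2 2017:
ΣP(Q2 2017)Q(Q1 2017) = 1.72×211 + 610.15×9 = 362.92 + 5491.35 = 5854.27
ΣP(Q1 2017)Q(Q1 2017) = 1.58×211 + 638.42×9 = 333.38 + 5745.78 = 6079.16
link = 5854.27/6079.16 = 0.963006
Link Q2 2017→Q3 2017:
ΣP(Q3 2017)Q(Q2 2017) = 2.08×244 + 790.73×8 = 507.52 + 6325.84 = 6833.36
ΣP(Q2 2017)Q(Q2 2017) = 1.72×244 + 610.15×8 = 419.68 + 4881.2 = 5300.88
link = 6833.36/5300.88 = 1.289099
Chained index = 100 × 0.963006 × 1.289099 = 124.1411

124.14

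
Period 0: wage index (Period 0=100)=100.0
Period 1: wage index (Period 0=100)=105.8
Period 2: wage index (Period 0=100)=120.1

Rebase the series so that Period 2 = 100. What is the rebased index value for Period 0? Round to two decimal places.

Rebased(Period 0) = 100.0 / 120.1 × 100 = 83.2639

83.26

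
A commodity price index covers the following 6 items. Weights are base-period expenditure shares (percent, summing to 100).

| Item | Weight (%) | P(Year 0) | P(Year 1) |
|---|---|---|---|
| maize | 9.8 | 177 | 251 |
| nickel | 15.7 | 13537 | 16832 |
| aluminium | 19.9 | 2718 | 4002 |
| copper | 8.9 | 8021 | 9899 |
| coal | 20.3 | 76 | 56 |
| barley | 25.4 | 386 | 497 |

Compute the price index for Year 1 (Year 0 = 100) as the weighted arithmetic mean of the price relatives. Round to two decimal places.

maize: 9.8 × (251/177) = 9.8 × 1.418079 = 13.8972
nickel: 15.7 × (16832/13537) = 15.7 × 1.243407 = 19.5215
aluminium: 19.9 × (4002/2718) = 19.9 × 1.472406 = 29.3009
copper: 8.9 × (9899/8021) = 8.9 × 1.234135 = 10.9838
coal: 20.3 × (56/76) = 20.3 × 0.736842 = 14.9579
barley: 25.4 × (497/386) = 25.4 × 1.287565 = 32.7041
Index = Σ wᵢ·(p₁ᵢ/p₀ᵢ) = 13.8972 + 19.5215 + 29.3009 + 10.9838 + 14.9579 + 32.7041 = 121.3654

121.37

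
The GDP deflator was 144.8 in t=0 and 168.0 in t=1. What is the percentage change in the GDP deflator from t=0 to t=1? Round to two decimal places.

Change = (168.0 − 144.8) / 144.8 × 100
       = 23.2 / 144.8 × 100 = 16.0221%

16.02%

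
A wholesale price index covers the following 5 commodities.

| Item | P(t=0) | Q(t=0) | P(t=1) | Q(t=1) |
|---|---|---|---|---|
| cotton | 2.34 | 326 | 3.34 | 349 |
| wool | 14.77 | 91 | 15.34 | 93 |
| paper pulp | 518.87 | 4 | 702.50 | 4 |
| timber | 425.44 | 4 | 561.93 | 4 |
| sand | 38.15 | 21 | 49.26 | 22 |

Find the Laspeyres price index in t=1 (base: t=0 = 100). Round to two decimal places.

128.30

Laspeyres price index uses base-period quantities as weights.
ΣP(t=1)·Q(t=0) = 3.34×326 + 15.34×91 + 702.50×4 + 561.93×4 + 49.26×21 = 1088.84 + 1395.94 + 2810 + 2247.72 + 1034.46 = 8576.96
ΣP(t=0)·Q(t=0) = 2.34×326 + 14.77×91 + 518.87×4 + 425.44×4 + 38.15×21 = 762.84 + 1344.07 + 2075.48 + 1701.76 + 801.15 = 6685.3
Index = 8576.96 / 6685.3 × 100 = 128.2958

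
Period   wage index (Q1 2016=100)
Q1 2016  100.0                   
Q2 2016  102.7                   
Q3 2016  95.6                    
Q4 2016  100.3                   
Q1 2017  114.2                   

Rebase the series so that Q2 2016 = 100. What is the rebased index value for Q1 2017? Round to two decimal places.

111.20

Rebased(Q1 2017) = 114.2 / 102.7 × 100 = 111.1977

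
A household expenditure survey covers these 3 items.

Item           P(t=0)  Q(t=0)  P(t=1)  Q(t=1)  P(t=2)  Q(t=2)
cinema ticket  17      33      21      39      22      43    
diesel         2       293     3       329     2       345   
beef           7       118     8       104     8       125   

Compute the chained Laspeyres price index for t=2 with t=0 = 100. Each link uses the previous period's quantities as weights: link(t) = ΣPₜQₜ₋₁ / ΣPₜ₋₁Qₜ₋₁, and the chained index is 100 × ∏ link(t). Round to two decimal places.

Link t=0→t=1:
ΣP(t=1)Q(t=0) = 21×33 + 3×293 + 8×118 = 693 + 879 + 944 = 2516
ΣP(t=0)Q(t=0) = 17×33 + 2×293 + 7×118 = 561 + 586 + 826 = 1973
link = 2516/1973 = 1.275215
Link t=1→t=2:
ΣP(t=2)Q(t=1) = 22×39 + 2×329 + 8×104 = 858 + 658 + 832 = 2348
ΣP(t=1)Q(t=1) = 21×39 + 3×329 + 8×104 = 819 + 987 + 832 = 2638
link = 2348/2638 = 0.890068
Chained index = 100 × 1.275215 × 0.890068 = 113.5029

113.50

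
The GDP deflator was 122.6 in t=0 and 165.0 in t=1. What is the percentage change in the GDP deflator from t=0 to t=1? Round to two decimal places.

Change = (165.0 − 122.6) / 122.6 × 100
       = 42.4 / 122.6 × 100 = 34.5840%

34.58%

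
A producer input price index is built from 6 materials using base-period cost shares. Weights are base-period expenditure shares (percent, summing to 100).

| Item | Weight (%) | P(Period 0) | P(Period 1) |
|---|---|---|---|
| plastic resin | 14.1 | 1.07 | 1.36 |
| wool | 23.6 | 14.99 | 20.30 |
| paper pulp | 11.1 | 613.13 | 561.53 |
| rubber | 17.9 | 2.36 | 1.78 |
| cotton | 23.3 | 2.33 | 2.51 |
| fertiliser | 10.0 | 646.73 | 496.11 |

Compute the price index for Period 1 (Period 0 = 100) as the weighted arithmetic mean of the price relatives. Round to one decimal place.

106.3

plastic resin: 14.1 × (1.36/1.07) = 14.1 × 1.271028 = 17.9215
wool: 23.6 × (20.30/14.99) = 23.6 × 1.354236 = 31.9600
paper pulp: 11.1 × (561.53/613.13) = 11.1 × 0.915842 = 10.1658
rubber: 17.9 × (1.78/2.36) = 17.9 × 0.754237 = 13.5008
cotton: 23.3 × (2.51/2.33) = 23.3 × 1.077253 = 25.1000
fertiliser: 10.0 × (496.11/646.73) = 10.0 × 0.767105 = 7.6711
Index = Σ wᵢ·(p₁ᵢ/p₀ᵢ) = 17.9215 + 31.9600 + 10.1658 + 13.5008 + 25.1000 + 7.6711 = 106.3192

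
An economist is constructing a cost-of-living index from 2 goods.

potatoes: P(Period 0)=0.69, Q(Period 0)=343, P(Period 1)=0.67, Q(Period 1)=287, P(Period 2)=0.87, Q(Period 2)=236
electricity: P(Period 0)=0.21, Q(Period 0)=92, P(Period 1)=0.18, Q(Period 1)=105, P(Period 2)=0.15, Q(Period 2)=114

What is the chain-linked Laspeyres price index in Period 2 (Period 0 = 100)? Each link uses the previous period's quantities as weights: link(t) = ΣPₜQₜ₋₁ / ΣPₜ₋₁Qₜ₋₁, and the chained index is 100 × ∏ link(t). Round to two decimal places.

Link Period 0→Period 1:
ΣP(Period 1)Q(Period 0) = 0.67×343 + 0.18×92 = 229.81 + 16.56 = 246.37
ΣP(Period 0)Q(Period 0) = 0.69×343 + 0.21×92 = 236.67 + 19.32 = 255.99
link = 246.37/255.99 = 0.962420
Link Period 1→Period 2:
ΣP(Period 2)Q(Period 1) = 0.87×287 + 0.15×105 = 249.69 + 15.75 = 265.44
ΣP(Period 1)Q(Period 1) = 0.67×287 + 0.18×105 = 192.29 + 18.9 = 211.19
link = 265.44/211.19 = 1.256878
Chained index = 100 × 0.962420 × 1.256878 = 120.9645

120.96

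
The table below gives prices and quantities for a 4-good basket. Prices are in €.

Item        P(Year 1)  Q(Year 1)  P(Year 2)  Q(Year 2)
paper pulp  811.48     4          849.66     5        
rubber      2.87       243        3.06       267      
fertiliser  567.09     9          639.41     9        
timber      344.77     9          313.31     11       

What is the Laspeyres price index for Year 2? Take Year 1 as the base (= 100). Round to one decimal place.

Laspeyres price index uses base-period quantities as weights.
ΣP(Year 2)·Q(Year 1) = 849.66×4 + 3.06×243 + 639.41×9 + 313.31×9 = 3398.64 + 743.58 + 5754.69 + 2819.79 = 12716.7
ΣP(Year 1)·Q(Year 1) = 811.48×4 + 2.87×243 + 567.09×9 + 344.77×9 = 3245.92 + 697.41 + 5103.81 + 3102.93 = 12150.07
Index = 12716.7 / 12150.07 × 100 = 104.6636

104.7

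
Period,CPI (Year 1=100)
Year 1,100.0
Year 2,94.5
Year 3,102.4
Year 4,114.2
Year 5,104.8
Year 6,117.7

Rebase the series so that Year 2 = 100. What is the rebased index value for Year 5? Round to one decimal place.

110.9

Rebased(Year 5) = 104.8 / 94.5 × 100 = 110.8995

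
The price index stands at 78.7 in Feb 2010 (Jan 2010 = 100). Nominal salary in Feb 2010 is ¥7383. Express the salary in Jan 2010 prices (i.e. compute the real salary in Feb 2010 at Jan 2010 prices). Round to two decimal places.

9381.19

Real = Nominal ÷ (Index/100) = 7383 ÷ (78.7/100)
     = 7383 ÷ 0.787 = 9381.1944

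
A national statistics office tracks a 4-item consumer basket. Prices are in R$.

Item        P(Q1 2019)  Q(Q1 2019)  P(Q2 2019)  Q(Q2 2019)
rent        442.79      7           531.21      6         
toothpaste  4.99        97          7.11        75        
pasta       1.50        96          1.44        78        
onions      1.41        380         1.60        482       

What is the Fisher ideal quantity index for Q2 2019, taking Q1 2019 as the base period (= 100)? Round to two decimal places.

Laspeyres component (base-period weights):
ΣP(Q1 2019)Q(Q2 2019) = 442.79×6 + 4.99×75 + 1.50×78 + 1.41×482 = 2656.74 + 374.25 + 117 + 679.62 = 3827.61
ΣP(Q1 2019)Q(Q1 2019) = 442.79×7 + 4.99×97 + 1.50×96 + 1.41×380 = 3099.53 + 484.03 + 144 + 535.8 = 4263.36
L = 3827.61 / 4263.36 × 100 = 89.7792
Paasche component (current-period weights):
ΣP(Q2 2019)Q(Q2 2019) = 531.21×6 + 7.11×75 + 1.44×78 + 1.60×482 = 3187.26 + 533.25 + 112.32 + 771.2 = 4604.03
ΣP(Q2 2019)Q(Q1 2019) = 531.21×7 + 7.11×97 + 1.44×96 + 1.60×380 = 3718.47 + 689.67 + 138.24 + 608 = 5154.38
P = 4604.03 / 5154.38 × 100 = 89.3227
Fisher = √(L × P) = √(89.7792 × 89.3227) = 89.5506

89.55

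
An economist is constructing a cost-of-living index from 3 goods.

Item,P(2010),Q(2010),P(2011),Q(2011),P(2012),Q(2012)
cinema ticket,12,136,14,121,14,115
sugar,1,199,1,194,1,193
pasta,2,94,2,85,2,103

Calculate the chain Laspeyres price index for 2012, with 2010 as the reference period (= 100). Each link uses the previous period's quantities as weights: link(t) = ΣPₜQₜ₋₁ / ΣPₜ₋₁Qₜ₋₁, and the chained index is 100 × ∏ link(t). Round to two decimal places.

Link 2010→2011:
ΣP(2011)Q(2010) = 14×136 + 1×199 + 2×94 = 1904 + 199 + 188 = 2291
ΣP(2010)Q(2010) = 12×136 + 1×199 + 2×94 = 1632 + 199 + 188 = 2019
link = 2291/2019 = 1.134720
Link 2011→2012:
ΣP(2012)Q(2011) = 14×121 + 1×194 + 2×85 = 1694 + 194 + 170 = 2058
ΣP(2011)Q(2011) = 14×121 + 1×194 + 2×85 = 1694 + 194 + 170 = 2058
link = 2058/2058 = 1.000000
Chained index = 100 × 1.134720 × 1.000000 = 113.4720

113.47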